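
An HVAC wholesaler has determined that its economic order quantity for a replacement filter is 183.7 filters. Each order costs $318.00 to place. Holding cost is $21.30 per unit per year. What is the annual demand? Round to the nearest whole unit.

D ≈ 1,130 filters per year

Invert the EOQ relation Q*² = 2DS/H.
From Q* = √(2DS/H): D = Q*²H / (2S) = 183.7² × 21.3 / (2 × 318) = 1130.162.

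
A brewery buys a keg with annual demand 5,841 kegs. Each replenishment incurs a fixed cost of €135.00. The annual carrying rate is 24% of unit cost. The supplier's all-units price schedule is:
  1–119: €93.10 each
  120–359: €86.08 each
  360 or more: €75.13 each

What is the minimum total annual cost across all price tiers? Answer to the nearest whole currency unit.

Holding cost per unit per year at price C is H = 0.24·C.
Evaluate total cost at each tier's feasible EOQ or, if the EOQ is below the tier, at the tier's minimum quantity.
Tier 1 (€93.10): EOQ = 265.7 exceeds tier's upper bound 119, so this tier is dominated.
EOQ at €86.08 = 276.3 (feasible in tier 2): TC = 5,841×€86.08 + (5,841/276.3)×135 + (276.3/2)×0.24×€86.08 = €508,501.26.
EOQ at €75.13 = 295.7 < 360, so use break Q=360: TC = 5,841×€75.13 + (5,841/360.0)×135 + (360.0/2)×0.24×€75.13 = €444,270.32.
Lowest total cost among the candidates is at Q = 360.0.

TC* ≈ €444,270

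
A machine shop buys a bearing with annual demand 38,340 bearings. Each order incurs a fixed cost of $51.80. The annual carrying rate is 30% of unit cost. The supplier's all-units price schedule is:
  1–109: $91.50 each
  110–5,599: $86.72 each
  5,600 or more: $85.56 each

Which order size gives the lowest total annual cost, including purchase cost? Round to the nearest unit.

Q* ≈ 391 bearings

Holding cost per unit per year at price C is H = 0.30·C.
Evaluate total cost at each tier's feasible EOQ or, if the EOQ is below the tier, at the tier's minimum quantity.
Tier 1 ($91.50): EOQ = 380.4 exceeds tier's upper bound 109, so this tier is dominated.
EOQ at $86.72 = 390.7 (feasible in tier 2): TC = 38,340×$86.72 + (38,340/390.7)×51.8 + (390.7/2)×0.30×$86.72 = $3,335,010.24.
EOQ at $85.56 = 393.4 < 5600, so use break Q=5600: TC = 38,340×$85.56 + (38,340/5600.0)×51.8 + (5600.0/2)×0.30×$85.56 = $3,352,595.44.
Lowest total cost is $3,335,010.24 at Q = 390.7.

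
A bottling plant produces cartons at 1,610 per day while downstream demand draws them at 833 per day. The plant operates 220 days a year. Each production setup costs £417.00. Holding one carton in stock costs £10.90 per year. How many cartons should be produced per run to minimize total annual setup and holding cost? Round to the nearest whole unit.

Q* ≈ 5,390 cartons

Annual demand D = 833 × 220 = 183,260.
Production build-up factor (1 − d/p) = 1 − 833/1,610 = 0.4826.
Q* = √(2DS / (H(1 − d/p))) = √(2 × 183,260 × 417 / (10.9 × 0.4826)).
= √(152,838,840 / 5.2604) ≈ 5390.214.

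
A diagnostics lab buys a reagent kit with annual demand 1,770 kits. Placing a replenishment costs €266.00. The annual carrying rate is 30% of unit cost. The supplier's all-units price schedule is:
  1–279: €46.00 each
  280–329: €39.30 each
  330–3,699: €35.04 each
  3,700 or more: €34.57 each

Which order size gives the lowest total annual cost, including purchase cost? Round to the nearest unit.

Holding cost per unit per year at price C is H = 0.30·C.
For each price level, check whether its EOQ is feasible; otherwise the best quantity at that price is the breakpoint.
EOQ at €46.00 = 261.2 (feasible in tier 1): TC = 1,770×€46.00 + (1,770/261.2)×266 + (261.2/2)×0.30×€46.00 = €85,024.81.
EOQ at €39.30 = 282.6 (feasible in tier 2): TC = 1,770×€39.30 + (1,770/282.6)×266 + (282.6/2)×0.30×€39.30 = €72,892.96.
EOQ at €35.04 = 299.3 < 330, so use break Q=330: TC = 1,770×€35.04 + (1,770/330.0)×266 + (330.0/2)×0.30×€35.04 = €65,182.01.
EOQ at €34.57 = 301.3 < 3700, so use break Q=3700: TC = 1,770×€34.57 + (1,770/3700.0)×266 + (3700.0/2)×0.30×€34.57 = €80,502.50.
Lowest total cost is €65,182.01 at Q = 330.0.

Q* ≈ 330 kits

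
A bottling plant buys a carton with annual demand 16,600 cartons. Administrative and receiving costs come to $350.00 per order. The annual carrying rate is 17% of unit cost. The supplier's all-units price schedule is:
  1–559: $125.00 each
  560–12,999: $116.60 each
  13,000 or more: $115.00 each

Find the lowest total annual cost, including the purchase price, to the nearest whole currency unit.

Holding cost per unit per year at price C is H = 0.17·C.
For each price level, check whether its EOQ is feasible; otherwise the best quantity at that price is the breakpoint.
Tier 1 ($125.00): EOQ = 739.5 exceeds tier's upper bound 559, so this tier is dominated.
EOQ at $116.60 = 765.6 (feasible in tier 2): TC = 16,600×$116.60 + (16,600/765.6)×350 + (765.6/2)×0.17×$116.60 = $1,950,736.68.
EOQ at $115.00 = 771.0 < 13000, so use break Q=13000: TC = 16,600×$115.00 + (16,600/13000.0)×350 + (13000.0/2)×0.17×$115.00 = $2,036,521.92.
Lowest total cost among the candidates is at Q = 765.6.

TC* ≈ $1,950,737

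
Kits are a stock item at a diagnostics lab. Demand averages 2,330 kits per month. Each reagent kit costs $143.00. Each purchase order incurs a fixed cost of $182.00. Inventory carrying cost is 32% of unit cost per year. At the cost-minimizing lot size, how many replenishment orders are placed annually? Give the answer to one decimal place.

N ≈ 59.3 orders per year

Annual demand D = 2,330 × 12 = 27,960.
Holding cost H = 0.32 × $143.00 = $45.7600 per unit per year.
EOQ = √(2DS/H) = √(2 × 27,960 × 182 / 45.76) ≈ 471.60.
Orders per year = D / Q* = 27,960 / 471.60 ≈ 59.287.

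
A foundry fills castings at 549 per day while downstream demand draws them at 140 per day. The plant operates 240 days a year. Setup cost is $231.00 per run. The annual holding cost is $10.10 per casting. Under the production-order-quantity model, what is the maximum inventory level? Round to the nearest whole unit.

I_max ≈ 1,070 castings

Annual demand D = 140 × 240 = 33,600.
Production build-up factor (1 − d/p) = 1 − 140/549 = 0.7450.
Q* = √(2DS / (H(1 − d/p))) = √(2 × 33,600 × 231 / (10.1 × 0.7450)).
= √(15,523,200 / 7.5244) ≈ 1436.331.
Maximum inventory = Q*(1 − d/p) = 1436.331 × 0.7450 ≈ 1070.053.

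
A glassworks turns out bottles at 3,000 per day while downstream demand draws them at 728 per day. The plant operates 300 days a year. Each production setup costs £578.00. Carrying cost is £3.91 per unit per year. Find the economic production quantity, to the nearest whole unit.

Annual demand D = 728 × 300 = 218,400.
Production build-up factor (1 − d/p) = 1 − 728/3,000 = 0.7573.
Q* = √(2DS / (H(1 − d/p))) = √(2 × 218,400 × 578 / (3.91 × 0.7573)).
= √(252,470,400 / 2.9612) ≈ 9233.648.

Q* ≈ 9,234 bottles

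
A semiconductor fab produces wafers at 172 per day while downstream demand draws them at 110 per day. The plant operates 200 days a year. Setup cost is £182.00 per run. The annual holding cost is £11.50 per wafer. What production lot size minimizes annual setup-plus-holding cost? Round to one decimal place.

Q* ≈ 1,389.9 wafers

Annual demand D = 110 × 200 = 22,000.
Production build-up factor (1 − d/p) = 1 − 110/172 = 0.3605.
Q* = √(2DS / (H(1 − d/p))) = √(2 × 22,000 × 182 / (11.5 × 0.3605)).
= √(8,008,000 / 4.1453) ≈ 1389.893.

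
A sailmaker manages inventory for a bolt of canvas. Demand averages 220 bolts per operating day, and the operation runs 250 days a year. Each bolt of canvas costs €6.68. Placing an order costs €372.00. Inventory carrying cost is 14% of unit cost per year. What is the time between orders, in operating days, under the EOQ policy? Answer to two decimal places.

T ≈ 30.07 days

Annual demand D = 220 × 250 = 55,000.
Holding cost H = 0.14 × €6.68 = €0.9352 per unit per year.
EOQ = √(2DS/H) = √(2 × 55,000 × 372 / 0.9352) ≈ 6614.78.
Cycle time = Q*/D × 250 = 6614.78 / 55,000 × 250 ≈ 30.067 days.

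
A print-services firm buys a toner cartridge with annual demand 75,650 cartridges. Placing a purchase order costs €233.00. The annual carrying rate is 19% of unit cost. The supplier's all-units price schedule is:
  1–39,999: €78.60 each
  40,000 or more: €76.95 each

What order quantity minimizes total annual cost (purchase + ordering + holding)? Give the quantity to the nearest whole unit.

Holding cost per unit per year at price C is H = 0.19·C.
Candidates are each tier's EOQ (if it falls in that tier) and each price-break quantity.
EOQ at €78.60 = 1536.4 (feasible in tier 1): TC = 75,650×€78.60 + (75,650/1536.4)×233 + (1536.4/2)×0.19×€78.60 = €5,969,034.86.
EOQ at €76.95 = 1552.8 < 40000, so use break Q=40000: TC = 75,650×€76.95 + (75,650/40000.0)×233 + (40000.0/2)×0.19×€76.95 = €6,114,118.16.
Lowest total cost is €5,969,034.86 at Q = 1536.4.

Q* ≈ 1,536 cartridges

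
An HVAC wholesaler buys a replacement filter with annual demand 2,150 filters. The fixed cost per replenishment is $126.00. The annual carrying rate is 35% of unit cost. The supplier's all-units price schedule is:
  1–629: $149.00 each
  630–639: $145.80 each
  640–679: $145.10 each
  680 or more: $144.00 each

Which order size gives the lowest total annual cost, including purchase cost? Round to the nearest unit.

Q* ≈ 102 filters

Holding cost per unit per year at price C is H = 0.35·C.
Evaluate total cost at each tier's feasible EOQ or, if the EOQ is below the tier, at the tier's minimum quantity.
EOQ at $149.00 = 101.9 (feasible in tier 1): TC = 2,150×$149.00 + (2,150/101.9)×126 + (101.9/2)×0.35×$149.00 = $325,665.53.
EOQ at $145.80 = 103.0 < 630, so use break Q=630: TC = 2,150×$145.80 + (2,150/630.0)×126 + (630.0/2)×0.35×$145.80 = $329,974.45.
EOQ at $145.10 = 103.3 < 640, so use break Q=640: TC = 2,150×$145.10 + (2,150/640.0)×126 + (640.0/2)×0.35×$145.10 = $328,639.48.
EOQ at $144.00 = 103.7 < 680, so use break Q=680: TC = 2,150×$144.00 + (2,150/680.0)×126 + (680.0/2)×0.35×$144.00 = $327,134.38.
Lowest total cost is $325,665.53 at Q = 101.9.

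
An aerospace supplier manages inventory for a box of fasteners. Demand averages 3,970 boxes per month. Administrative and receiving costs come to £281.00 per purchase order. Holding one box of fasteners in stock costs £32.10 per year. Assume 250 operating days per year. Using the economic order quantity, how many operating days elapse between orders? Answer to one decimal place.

T ≈ 4.8 days

Annual demand D = 3,970 × 12 = 47,640.
Q* = √(2DS/H) = √(2 × 47,640 × 281 / 32.1) ≈ 913.27.
Cycle time = Q*/D × 250 = 913.27 / 47,640 × 250 ≈ 4.793 days.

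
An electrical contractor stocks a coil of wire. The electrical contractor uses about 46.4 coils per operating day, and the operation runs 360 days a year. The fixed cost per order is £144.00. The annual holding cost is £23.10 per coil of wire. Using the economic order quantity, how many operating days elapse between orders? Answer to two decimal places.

T ≈ 9.84 days

Annual demand D = 46.4 × 360 = 16,704.
The optimal lot size = √(2DS/H) = √(2 × 16,704 × 144 / 23.1) ≈ 456.35.
Cycle time = Q*/D × 360 = 456.35 / 16,704 × 360 ≈ 9.835 days.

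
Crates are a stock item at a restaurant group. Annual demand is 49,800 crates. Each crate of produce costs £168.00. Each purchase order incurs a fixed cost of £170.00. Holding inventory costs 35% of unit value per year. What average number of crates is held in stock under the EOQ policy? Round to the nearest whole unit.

Holding cost H = 0.35 × £168.00 = £58.8000 per unit per year.
EOQ = √(2DS/H) = √(2 × 49,800 × 170 / 58.8) ≈ 536.62.
Average inventory = Q*/2 ≈ 536.62 / 2 = 268.309.

Average inventory ≈ 268 crates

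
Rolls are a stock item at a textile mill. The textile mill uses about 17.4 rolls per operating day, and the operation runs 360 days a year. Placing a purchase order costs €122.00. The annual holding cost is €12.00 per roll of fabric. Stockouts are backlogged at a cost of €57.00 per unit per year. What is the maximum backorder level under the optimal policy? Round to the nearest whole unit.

Annual demand D = 17.4 × 360 = 6,264.
With planned backorders, Q* = √(2DS/H) · √((H+B)/B).
√(2DS/H) = √(2 × 6,264 × 122 / 12) = 356.887.
√((H+B)/B) = √((12+57)/57) = 1.1002.
Q* ≈ 392.661.
S* = Q* · H/(H+B) = 392.661 × 12/69 ≈ 68.289.

S* ≈ 68 rolls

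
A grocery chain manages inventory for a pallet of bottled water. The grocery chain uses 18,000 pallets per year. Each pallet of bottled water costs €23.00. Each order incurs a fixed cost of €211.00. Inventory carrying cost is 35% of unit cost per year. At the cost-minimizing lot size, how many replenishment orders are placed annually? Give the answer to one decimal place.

N ≈ 18.5 orders per year

Holding cost H = 0.35 × €23.00 = €8.0500 per unit per year.
EOQ = √(2DS/H) = √(2 × 18,000 × 211 / 8.05) ≈ 971.39.
Orders per year = D / Q* = 18,000 / 971.39 ≈ 18.530.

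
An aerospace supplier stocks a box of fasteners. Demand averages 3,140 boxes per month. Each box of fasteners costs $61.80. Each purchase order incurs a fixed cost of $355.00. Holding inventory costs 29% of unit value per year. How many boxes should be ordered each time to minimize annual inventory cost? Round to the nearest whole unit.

Annual demand D = 3,140 × 12 = 37,680.
Holding cost H = 0.29 × $61.80 = $17.9220 per unit per year.
EOQ = √(2DS / H) = √(2 × 37,680 × 355 / 17.922).
= √(26,752,800 / 17.922) = √1,492,735.1858 ≈ 1221.775.

Q* ≈ 1,222 boxes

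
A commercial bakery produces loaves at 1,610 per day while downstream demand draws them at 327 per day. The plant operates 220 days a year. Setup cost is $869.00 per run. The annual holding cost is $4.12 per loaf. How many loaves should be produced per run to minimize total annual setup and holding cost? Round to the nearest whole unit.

Annual demand D = 327 × 220 = 71,940.
Production build-up factor (1 − d/p) = 1 − 327/1,610 = 0.7969.
Q* = √(2DS / (H(1 − d/p))) = √(2 × 71,940 × 869 / (4.12 × 0.7969)).
= √(125,031,720 / 3.2832) ≈ 6171.079.

Q* ≈ 6,171 loaves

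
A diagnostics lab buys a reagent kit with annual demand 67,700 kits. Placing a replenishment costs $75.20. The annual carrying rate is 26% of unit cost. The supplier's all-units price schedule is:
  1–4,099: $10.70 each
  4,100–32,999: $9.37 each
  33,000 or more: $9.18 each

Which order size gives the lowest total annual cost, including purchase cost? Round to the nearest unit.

Holding cost per unit per year at price C is H = 0.26·C.
Evaluate total cost at each tier's feasible EOQ or, if the EOQ is below the tier, at the tier's minimum quantity.
EOQ at $10.70 = 1913.1 (feasible in tier 1): TC = 67,700×$10.70 + (67,700/1913.1)×75.2 + (1913.1/2)×0.26×$10.70 = $729,712.27.
EOQ at $9.37 = 2044.4 < 4100, so use break Q=4100: TC = 67,700×$9.37 + (67,700/4100.0)×75.2 + (4100.0/2)×0.26×$9.37 = $640,584.93.
EOQ at $9.18 = 2065.4 < 33000, so use break Q=33000: TC = 67,700×$9.18 + (67,700/33000.0)×75.2 + (33000.0/2)×0.26×$9.18 = $661,022.47.
Lowest total cost is $640,584.93 at Q = 4100.0.

Q* ≈ 4,100 kits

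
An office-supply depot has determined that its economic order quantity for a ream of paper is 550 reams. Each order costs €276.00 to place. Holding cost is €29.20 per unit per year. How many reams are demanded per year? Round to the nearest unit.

D ≈ 16,002 reams per year

Invert the EOQ relation Q*² = 2DS/H.
From Q* = √(2DS/H): D = Q*²H / (2S) = 550² × 29.2 / (2 × 276) = 16001.812.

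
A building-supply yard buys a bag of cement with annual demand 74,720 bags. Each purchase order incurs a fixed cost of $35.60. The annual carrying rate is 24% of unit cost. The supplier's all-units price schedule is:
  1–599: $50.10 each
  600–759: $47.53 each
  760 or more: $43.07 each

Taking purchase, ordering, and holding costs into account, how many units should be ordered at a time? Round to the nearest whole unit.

Holding cost per unit per year at price C is H = 0.24·C.
For each price level, check whether its EOQ is feasible; otherwise the best quantity at that price is the breakpoint.
Tier 1 ($50.10): EOQ = 665.2 exceeds tier's upper bound 599, so this tier is dominated.
EOQ at $47.53 = 682.9 (feasible in tier 2): TC = 74,720×$47.53 + (74,720/682.9)×35.6 + (682.9/2)×0.24×$47.53 = $3,559,231.79.
EOQ at $43.07 = 717.4 < 760, so use break Q=760: TC = 74,720×$43.07 + (74,720/760.0)×35.6 + (760.0/2)×0.24×$43.07 = $3,225,618.43.
Lowest total cost is $3,225,618.43 at Q = 760.0.

Q* ≈ 760 bags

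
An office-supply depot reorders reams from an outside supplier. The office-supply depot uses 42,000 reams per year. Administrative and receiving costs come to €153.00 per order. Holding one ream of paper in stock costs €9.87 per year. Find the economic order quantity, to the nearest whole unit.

Q* ≈ 1,141 reams

EOQ = √(2DS / H) = √(2 × 42,000 × 153 / 9.87).
= √(12,852,000 / 9.87) = √1,302,127.6596 ≈ 1141.108.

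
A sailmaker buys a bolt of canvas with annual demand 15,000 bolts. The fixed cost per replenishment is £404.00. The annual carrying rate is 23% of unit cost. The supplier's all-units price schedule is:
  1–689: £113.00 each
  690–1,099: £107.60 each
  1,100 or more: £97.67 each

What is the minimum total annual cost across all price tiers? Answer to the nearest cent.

Holding cost per unit per year at price C is H = 0.23·C.
For each price level, check whether its EOQ is feasible; otherwise the best quantity at that price is the breakpoint.
EOQ at £113.00 = 682.9 (feasible in tier 1): TC = 15,000×£113.00 + (15,000/682.9)×404 + (682.9/2)×0.23×£113.00 = £1,712,748.21.
EOQ at £107.60 = 699.8 (feasible in tier 2): TC = 15,000×£107.60 + (15,000/699.8)×404 + (699.8/2)×0.23×£107.60 = £1,631,318.94.
EOQ at £97.67 = 734.5 < 1100, so use break Q=1100: TC = 15,000×£97.67 + (15,000/1100.0)×404 + (1100.0/2)×0.23×£97.67 = £1,482,914.35.
Lowest total cost among the candidates is at Q = 1100.0.

TC* ≈ £1,482,914.35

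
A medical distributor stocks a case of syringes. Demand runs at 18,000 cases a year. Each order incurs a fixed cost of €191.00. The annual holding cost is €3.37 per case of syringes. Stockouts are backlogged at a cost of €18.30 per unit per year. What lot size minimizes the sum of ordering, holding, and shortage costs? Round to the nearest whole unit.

Q* ≈ 1,554 cases

With planned backorders, Q* = √(2DS/H) · √((H+B)/B).
√(2DS/H) = √(2 × 18,000 × 191 / 3.37) = 1428.410.
√((H+B)/B) = √((3.37+18.3)/18.3) = 1.0882.
Q* ≈ 1554.379.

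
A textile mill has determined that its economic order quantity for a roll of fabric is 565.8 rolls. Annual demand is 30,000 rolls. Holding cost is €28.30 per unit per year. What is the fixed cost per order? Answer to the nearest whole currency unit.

Squaring Q* = √(2DS/H) gives Q*² = 2DS/H.
From Q* = √(2DS/H): S = Q*²H / (2D) = 565.8² × 28.3 / (2 × 30,000) = 150.9945.

S ≈ €151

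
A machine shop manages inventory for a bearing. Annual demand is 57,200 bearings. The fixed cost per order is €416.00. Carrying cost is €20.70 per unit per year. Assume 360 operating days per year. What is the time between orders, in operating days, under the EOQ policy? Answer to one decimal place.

T ≈ 9.5 days

EOQ = √(2DS/H) = √(2 × 57,200 × 416 / 20.7) ≈ 1516.26.
Cycle time = Q*/D × 360 = 1516.26 / 57,200 × 360 ≈ 9.543 days.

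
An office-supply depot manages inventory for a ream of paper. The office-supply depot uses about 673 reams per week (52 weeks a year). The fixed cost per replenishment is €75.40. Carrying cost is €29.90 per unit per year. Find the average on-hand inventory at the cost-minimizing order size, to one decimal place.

Annual demand D = 673 × 52 = 34,996.
EOQ = √(2DS/H) = √(2 × 34,996 × 75.4 / 29.9) ≈ 420.12.
Average inventory = Q*/2 ≈ 420.12 / 2 = 210.060.

Average inventory ≈ 210.1 reams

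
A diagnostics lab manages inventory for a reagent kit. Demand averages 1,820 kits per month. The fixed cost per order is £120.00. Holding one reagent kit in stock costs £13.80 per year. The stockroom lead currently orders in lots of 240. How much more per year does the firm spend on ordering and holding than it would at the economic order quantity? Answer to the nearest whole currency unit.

Annual demand D = 1,820 × 12 = 21,840.
EOQ = √(2DS/H) = √(2 × 21,840 × 120 / 13.8) ≈ 616.30.
Cost at Q* = (D/Q*)S + (Q*/2)H = √(2DSH) ≈ £8,504.94.
Cost at Q = 240: (21,840/240)×120 + (240/2)×13.8 = £10,920.00 + £1,656.00 = £12,576.00.
Excess = £12,576.00 − £8,504.94 = £4,071.06.

Extra cost ≈ £4,071 per year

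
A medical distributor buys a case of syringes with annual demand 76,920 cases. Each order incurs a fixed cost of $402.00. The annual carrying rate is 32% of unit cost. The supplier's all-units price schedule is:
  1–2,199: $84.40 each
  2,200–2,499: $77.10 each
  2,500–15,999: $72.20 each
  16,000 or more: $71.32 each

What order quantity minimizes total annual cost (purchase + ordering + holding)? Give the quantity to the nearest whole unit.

Holding cost per unit per year at price C is H = 0.32·C.
Evaluate total cost at each tier's feasible EOQ or, if the EOQ is below the tier, at the tier's minimum quantity.
EOQ at $84.40 = 1513.2 (feasible in tier 1): TC = 76,920×$84.40 + (76,920/1513.2)×402 + (1513.2/2)×0.32×$84.40 = $6,532,916.99.
EOQ at $77.10 = 1583.2 < 2200, so use break Q=2200: TC = 76,920×$77.10 + (76,920/2200.0)×402 + (2200.0/2)×0.32×$77.10 = $5,971,726.58.
EOQ at $72.20 = 1636.1 < 2500, so use break Q=2500: TC = 76,920×$72.20 + (76,920/2500.0)×402 + (2500.0/2)×0.32×$72.20 = $5,594,872.74.
EOQ at $71.32 = 1646.1 < 16000, so use break Q=16000: TC = 76,920×$71.32 + (76,920/16000.0)×402 + (16000.0/2)×0.32×$71.32 = $5,670,446.21.
Lowest total cost is $5,594,872.74 at Q = 2500.0.

Q* ≈ 2,500 cases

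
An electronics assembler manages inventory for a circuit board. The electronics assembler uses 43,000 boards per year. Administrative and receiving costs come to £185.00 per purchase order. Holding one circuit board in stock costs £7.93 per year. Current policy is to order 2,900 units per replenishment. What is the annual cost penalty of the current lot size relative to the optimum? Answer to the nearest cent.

EOQ = √(2DS/H) = √(2 × 43,000 × 185 / 7.93) ≈ 1416.44.
Cost at Q* = (D/Q*)S + (Q*/2)H = √(2DSH) ≈ £11,232.38.
Cost at Q = 2,900: (43,000/2,900)×185 + (2,900/2)×7.93 = £2,743.10 + £11,498.50 = £14,241.60.
Excess = £14,241.60 − £11,232.38 = £3,009.23.

Extra cost ≈ £3,009.23 per year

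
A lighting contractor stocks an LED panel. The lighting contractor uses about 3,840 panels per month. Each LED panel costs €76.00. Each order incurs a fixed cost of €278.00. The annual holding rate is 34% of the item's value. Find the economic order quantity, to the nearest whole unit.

Q* ≈ 996 panels

Annual demand D = 3,840 × 12 = 46,080.
Holding cost H = 0.34 × €76.00 = €25.8400 per unit per year.
EOQ = √(2DS / H) = √(2 × 46,080 × 278 / 25.84).
= √(25,620,480 / 25.84) = √991,504.644 ≈ 995.743.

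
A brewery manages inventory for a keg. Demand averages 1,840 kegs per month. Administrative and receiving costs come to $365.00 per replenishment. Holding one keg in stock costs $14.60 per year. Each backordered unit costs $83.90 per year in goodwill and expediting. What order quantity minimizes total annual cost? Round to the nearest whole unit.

Q* ≈ 1,138 kegs

Annual demand D = 1,840 × 12 = 22,080.
With planned backorders, Q* = √(2DS/H) · √((H+B)/B).
√(2DS/H) = √(2 × 22,080 × 365 / 14.6) = 1050.714.
√((H+B)/B) = √((14.6+83.9)/83.9) = 1.0835.
Q* ≈ 1138.470.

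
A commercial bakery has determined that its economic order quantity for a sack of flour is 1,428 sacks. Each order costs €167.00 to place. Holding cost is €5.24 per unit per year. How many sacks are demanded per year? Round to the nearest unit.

Squaring Q* = √(2DS/H) gives Q*² = 2DS/H.
From Q* = √(2DS/H): D = Q*²H / (2S) = 1,428² × 5.24 / (2 × 167) = 31991.989.

D ≈ 31,992 sacks per year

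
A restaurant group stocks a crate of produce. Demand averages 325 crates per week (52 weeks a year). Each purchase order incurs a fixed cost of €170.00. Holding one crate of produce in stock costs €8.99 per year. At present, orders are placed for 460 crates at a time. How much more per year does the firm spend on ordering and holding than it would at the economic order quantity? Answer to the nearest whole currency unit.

Annual demand D = 325 × 52 = 16,900.
EOQ = √(2DS/H) = √(2 × 16,900 × 170 / 8.99) ≈ 799.47.
Cost at Q* = (D/Q*)S + (Q*/2)H = √(2DSH) ≈ €7,187.25.
Cost at Q = 460: (16,900/460)×170 + (460/2)×8.99 = €6,245.65 + €2,067.70 = €8,313.35.
Excess = €8,313.35 − €7,187.25 = €1,126.10.

Extra cost ≈ €1,126 per year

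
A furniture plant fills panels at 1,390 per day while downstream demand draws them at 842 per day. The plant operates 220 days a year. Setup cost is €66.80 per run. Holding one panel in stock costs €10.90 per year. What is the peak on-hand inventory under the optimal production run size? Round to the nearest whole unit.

Annual demand D = 842 × 220 = 185,240.
Production build-up factor (1 − d/p) = 1 − 842/1,390 = 0.3942.
Q* = √(2DS / (H(1 − d/p))) = √(2 × 185,240 × 66.8 / (10.9 × 0.3942)).
= √(24,748,064 / 4.2973) ≈ 2399.797.
Maximum inventory = Q*(1 − d/p) = 2399.797 × 0.3942 ≈ 946.107.

I_max ≈ 946 panels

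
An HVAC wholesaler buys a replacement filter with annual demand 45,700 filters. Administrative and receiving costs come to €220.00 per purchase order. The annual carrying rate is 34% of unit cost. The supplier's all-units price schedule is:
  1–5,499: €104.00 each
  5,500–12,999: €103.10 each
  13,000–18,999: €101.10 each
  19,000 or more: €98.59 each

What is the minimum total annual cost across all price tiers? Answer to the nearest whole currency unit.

TC* ≈ €4,779,465

Holding cost per unit per year at price C is H = 0.34·C.
Evaluate total cost at each tier's feasible EOQ or, if the EOQ is below the tier, at the tier's minimum quantity.
EOQ at €104.00 = 754.1 (feasible in tier 1): TC = 45,700×€104.00 + (45,700/754.1)×220 + (754.1/2)×0.34×€104.00 = €4,779,464.94.
EOQ at €103.10 = 757.4 < 5500, so use break Q=5500: TC = 45,700×€103.10 + (45,700/5500.0)×220 + (5500.0/2)×0.34×€103.10 = €4,809,896.50.
EOQ at €101.10 = 764.8 < 13000, so use break Q=13000: TC = 45,700×€101.10 + (45,700/13000.0)×220 + (13000.0/2)×0.34×€101.10 = €4,844,474.38.
EOQ at €98.59 = 774.5 < 19000, so use break Q=19000: TC = 45,700×€98.59 + (45,700/19000.0)×220 + (19000.0/2)×0.34×€98.59 = €4,824,537.86.
Lowest total cost among the candidates is at Q = 754.1.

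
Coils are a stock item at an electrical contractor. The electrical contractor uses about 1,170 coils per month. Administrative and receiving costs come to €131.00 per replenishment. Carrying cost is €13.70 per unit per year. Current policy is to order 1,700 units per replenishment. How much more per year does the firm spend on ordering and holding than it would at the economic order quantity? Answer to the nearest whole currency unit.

Annual demand D = 1,170 × 12 = 14,040.
EOQ = √(2DS/H) = √(2 × 14,040 × 131 / 13.7) ≈ 518.17.
Cost at Q* = (D/Q*)S + (Q*/2)H = √(2DSH) ≈ €7,098.96.
Cost at Q = 1,700: (14,040/1,700)×131 + (1,700/2)×13.7 = €1,081.91 + €11,645.00 = €12,726.91.
Excess = €12,726.91 − €7,098.96 = €5,627.95.

Extra cost ≈ €5,628 per year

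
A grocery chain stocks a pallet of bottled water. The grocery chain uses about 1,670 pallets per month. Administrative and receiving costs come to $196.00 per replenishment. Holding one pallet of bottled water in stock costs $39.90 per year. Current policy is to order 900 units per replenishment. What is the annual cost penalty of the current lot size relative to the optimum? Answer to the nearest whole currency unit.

Extra cost ≈ $4,615 per year

Annual demand D = 1,670 × 12 = 20,040.
EOQ = √(2DS/H) = √(2 × 20,040 × 196 / 39.9) ≈ 443.72.
Cost at Q* = (D/Q*)S + (Q*/2)H = √(2DSH) ≈ $17,704.28.
Cost at Q = 900: (20,040/900)×196 + (900/2)×39.9 = $4,364.27 + $17,955.00 = $22,319.27.
Excess = $22,319.27 − $17,704.28 = $4,614.98.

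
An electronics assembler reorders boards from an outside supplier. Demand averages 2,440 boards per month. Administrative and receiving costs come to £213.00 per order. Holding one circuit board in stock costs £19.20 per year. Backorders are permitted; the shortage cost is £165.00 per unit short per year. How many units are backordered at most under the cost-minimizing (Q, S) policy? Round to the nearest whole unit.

Annual demand D = 2,440 × 12 = 29,280.
With planned backorders, Q* = √(2DS/H) · √((H+B)/B).
√(2DS/H) = √(2 × 29,280 × 213 / 19.2) = 806.009.
√((H+B)/B) = √((19.2+165)/165) = 1.0566.
Q* ≈ 851.614.
S* = Q* · H/(H+B) = 851.614 × 19.2/184.2 ≈ 88.768.

S* ≈ 89 boards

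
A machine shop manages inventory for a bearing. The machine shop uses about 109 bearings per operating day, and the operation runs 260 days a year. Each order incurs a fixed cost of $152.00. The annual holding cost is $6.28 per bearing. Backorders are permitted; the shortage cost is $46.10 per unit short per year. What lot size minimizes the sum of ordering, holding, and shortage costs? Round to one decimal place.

Q* ≈ 1,248.5 bearings

Annual demand D = 109 × 260 = 28,340.
With planned backorders, Q* = √(2DS/H) · √((H+B)/B).
√(2DS/H) = √(2 × 28,340 × 152 / 6.28) = 1171.270.
√((H+B)/B) = √((6.28+46.1)/46.1) = 1.0659.
Q* ≈ 1248.502.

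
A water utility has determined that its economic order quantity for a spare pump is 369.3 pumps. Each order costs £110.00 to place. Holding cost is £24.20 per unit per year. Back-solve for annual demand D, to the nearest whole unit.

Squaring Q* = √(2DS/H) gives Q*² = 2DS/H.
From Q* = √(2DS/H): D = Q*²H / (2S) = 369.3² × 24.2 / (2 × 110) = 15002.074.

D ≈ 15,002 pumps per year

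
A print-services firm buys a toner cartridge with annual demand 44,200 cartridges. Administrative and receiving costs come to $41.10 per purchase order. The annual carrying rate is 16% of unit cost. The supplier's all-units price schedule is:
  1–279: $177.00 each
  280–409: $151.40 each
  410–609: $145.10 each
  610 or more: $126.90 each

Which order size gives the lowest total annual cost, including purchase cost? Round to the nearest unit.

Q* ≈ 610 cartridges

Holding cost per unit per year at price C is H = 0.16·C.
For each price level, check whether its EOQ is feasible; otherwise the best quantity at that price is the breakpoint.
Tier 1 ($177.00): EOQ = 358.2 exceeds tier's upper bound 279, so this tier is dominated.
EOQ at $151.40 = 387.3 (feasible in tier 2): TC = 44,200×$151.40 + (44,200/387.3)×41.1 + (387.3/2)×0.16×$151.40 = $6,701,261.45.
EOQ at $145.10 = 395.6 < 410, so use break Q=410: TC = 44,200×$145.10 + (44,200/410.0)×41.1 + (410.0/2)×0.16×$145.10 = $6,422,610.06.
EOQ at $126.90 = 423.0 < 610, so use break Q=610: TC = 44,200×$126.90 + (44,200/610.0)×41.1 + (610.0/2)×0.16×$126.90 = $5,618,150.79.
Lowest total cost is $5,618,150.79 at Q = 610.0.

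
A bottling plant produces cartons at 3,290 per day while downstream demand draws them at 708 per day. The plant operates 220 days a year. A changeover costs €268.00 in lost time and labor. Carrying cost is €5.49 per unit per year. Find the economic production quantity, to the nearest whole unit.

Annual demand D = 708 × 220 = 155,760.
Production build-up factor (1 − d/p) = 1 − 708/3,290 = 0.7848.
Q* = √(2DS / (H(1 − d/p))) = √(2 × 155,760 × 268 / (5.49 × 0.7848)).
= √(83,487,360 / 4.3086) ≈ 4401.939.

Q* ≈ 4,402 cartons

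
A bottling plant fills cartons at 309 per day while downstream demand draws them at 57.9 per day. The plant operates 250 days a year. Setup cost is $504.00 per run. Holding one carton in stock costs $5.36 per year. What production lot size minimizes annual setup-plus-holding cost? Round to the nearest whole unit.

Q* ≈ 1,830 cartons

Annual demand D = 57.9 × 250 = 14,475.
Production build-up factor (1 − d/p) = 1 − 57.9/309 = 0.8126.
Q* = √(2DS / (H(1 − d/p))) = √(2 × 14,475 × 504 / (5.36 × 0.8126)).
= √(14,590,800 / 4.3557) ≈ 1830.261.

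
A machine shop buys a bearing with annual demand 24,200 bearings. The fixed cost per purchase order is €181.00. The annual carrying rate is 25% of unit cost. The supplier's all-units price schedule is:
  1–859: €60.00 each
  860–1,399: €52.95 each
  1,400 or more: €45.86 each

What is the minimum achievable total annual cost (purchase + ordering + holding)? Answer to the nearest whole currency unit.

Holding cost per unit per year at price C is H = 0.25·C.
Evaluate total cost at each tier's feasible EOQ or, if the EOQ is below the tier, at the tier's minimum quantity.
EOQ at €60.00 = 764.2 (feasible in tier 1): TC = 24,200×€60.00 + (24,200/764.2)×181 + (764.2/2)×0.25×€60.00 = €1,463,463.25.
EOQ at €52.95 = 813.5 < 860, so use break Q=860: TC = 24,200×€52.95 + (24,200/860.0)×181 + (860.0/2)×0.25×€52.95 = €1,292,175.38.
EOQ at €45.86 = 874.1 < 1400, so use break Q=1400: TC = 24,200×€45.86 + (24,200/1400.0)×181 + (1400.0/2)×0.25×€45.86 = €1,120,966.21.
Lowest total cost among the candidates is at Q = 1400.0.

TC* ≈ €1,120,966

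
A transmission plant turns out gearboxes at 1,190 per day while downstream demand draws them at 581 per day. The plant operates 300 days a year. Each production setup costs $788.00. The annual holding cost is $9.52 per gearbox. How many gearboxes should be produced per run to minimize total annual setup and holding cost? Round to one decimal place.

Q* ≈ 7,508.8 gearboxes

Annual demand D = 581 × 300 = 174,300.
Production build-up factor (1 − d/p) = 1 − 581/1,190 = 0.5118.
Q* = √(2DS / (H(1 − d/p))) = √(2 × 174,300 × 788 / (9.52 × 0.5118)).
= √(274,696,800 / 4.872) ≈ 7508.845.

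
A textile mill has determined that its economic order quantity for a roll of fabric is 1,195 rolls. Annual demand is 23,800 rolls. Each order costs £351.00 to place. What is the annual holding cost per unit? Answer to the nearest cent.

H ≈ £11.70

The basic EOQ model gives Q* = √(2DS/H); rearrange for the unknown.
From Q* = √(2DS/H): H = 2DS / Q*² = 2 × 23,800 × 351 / 1,195² = 11.6998.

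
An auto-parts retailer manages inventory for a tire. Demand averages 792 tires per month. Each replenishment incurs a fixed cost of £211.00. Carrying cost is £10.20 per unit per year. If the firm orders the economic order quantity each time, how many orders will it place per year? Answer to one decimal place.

Annual demand D = 792 × 12 = 9,504.
EOQ = √(2DS/H) = √(2 × 9,504 × 211 / 10.2) ≈ 627.06.
Orders per year = D / Q* = 9,504 / 627.06 ≈ 15.156.

N ≈ 15.2 orders per year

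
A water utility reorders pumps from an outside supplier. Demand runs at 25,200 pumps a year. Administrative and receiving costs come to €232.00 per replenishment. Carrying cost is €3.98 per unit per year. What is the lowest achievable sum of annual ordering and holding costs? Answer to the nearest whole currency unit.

TC* ≈ €6,822

Q* = √(2DS/H) = √(2 × 25,200 × 232 / 3.98) ≈ 1714.03.
At Q*, ordering cost (D/Q*)S equals holding cost (Q*/2)H, each = √(DSH/2).
Minimum total = √(2DSH) = √(2 × 25,200 × 232 × 3.98) ≈ 6821.828.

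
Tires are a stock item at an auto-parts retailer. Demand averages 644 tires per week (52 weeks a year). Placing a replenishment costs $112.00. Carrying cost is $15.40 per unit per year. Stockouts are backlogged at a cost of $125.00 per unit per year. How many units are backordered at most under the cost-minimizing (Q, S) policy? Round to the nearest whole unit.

S* ≈ 81 tires

Annual demand D = 644 × 52 = 33,488.
With planned backorders, Q* = √(2DS/H) · √((H+B)/B).
√(2DS/H) = √(2 × 33,488 × 112 / 15.4) = 697.924.
√((H+B)/B) = √((15.4+125)/125) = 1.0598.
Q* ≈ 739.668.
S* = Q* · H/(H+B) = 739.668 × 15.4/140.4 ≈ 81.132.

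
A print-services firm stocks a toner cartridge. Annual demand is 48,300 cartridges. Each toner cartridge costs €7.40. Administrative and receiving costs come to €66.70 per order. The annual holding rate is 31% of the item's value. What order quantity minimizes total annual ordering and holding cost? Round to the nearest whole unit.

Q* ≈ 1,676 cartridges

Holding cost H = 0.31 × €7.40 = €2.2940 per unit per year.
EOQ = √(2DS / H) = √(2 × 48,300 × 66.7 / 2.294).
= √(6,443,220 / 2.294) = √2,808,727.1142 ≈ 1675.926.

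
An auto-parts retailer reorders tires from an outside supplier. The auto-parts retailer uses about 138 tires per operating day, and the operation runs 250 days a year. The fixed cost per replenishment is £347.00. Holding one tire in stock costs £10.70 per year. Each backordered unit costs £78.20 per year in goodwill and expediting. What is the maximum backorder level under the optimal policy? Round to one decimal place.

Annual demand D = 138 × 250 = 34,500.
With planned backorders, Q* = √(2DS/H) · √((H+B)/B).
√(2DS/H) = √(2 × 34,500 × 347 / 10.7) = 1495.882.
√((H+B)/B) = √((10.7+78.2)/78.2) = 1.0662.
Q* ≈ 1594.942.
S* = Q* · H/(H+B) = 1594.942 × 10.7/88.9 ≈ 191.967.

S* ≈ 192.0 tires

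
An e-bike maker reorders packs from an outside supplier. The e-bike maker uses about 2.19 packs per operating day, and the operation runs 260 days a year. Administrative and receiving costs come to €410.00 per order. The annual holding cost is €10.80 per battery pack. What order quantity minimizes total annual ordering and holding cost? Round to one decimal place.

Annual demand D = 2.19 × 260 = 569.4.
EOQ = √(2DS / H) = √(2 × 569.4 × 410 / 10.8).
= √(466,908 / 10.8) = √43,232.2222 ≈ 207.924.

Q* ≈ 207.9 packs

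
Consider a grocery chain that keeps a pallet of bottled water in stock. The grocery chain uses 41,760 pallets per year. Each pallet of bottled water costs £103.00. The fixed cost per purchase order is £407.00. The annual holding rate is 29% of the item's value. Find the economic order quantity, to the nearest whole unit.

Holding cost H = 0.29 × £103.00 = £29.8700 per unit per year.
EOQ = √(2DS / H) = √(2 × 41,760 × 407 / 29.87).
= √(33,992,640 / 29.87) = √1,138,019.4175 ≈ 1066.780.

Q* ≈ 1,067 pallets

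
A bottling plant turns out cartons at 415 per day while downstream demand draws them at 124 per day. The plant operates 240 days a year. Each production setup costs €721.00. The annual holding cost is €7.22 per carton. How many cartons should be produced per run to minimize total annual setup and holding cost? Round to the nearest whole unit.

Q* ≈ 2,911 cartons

Annual demand D = 124 × 240 = 29,760.
Production build-up factor (1 − d/p) = 1 − 124/415 = 0.7012.
Q* = √(2DS / (H(1 − d/p))) = √(2 × 29,760 × 721 / (7.22 × 0.7012)).
= √(42,913,920 / 5.0627) ≈ 2911.441.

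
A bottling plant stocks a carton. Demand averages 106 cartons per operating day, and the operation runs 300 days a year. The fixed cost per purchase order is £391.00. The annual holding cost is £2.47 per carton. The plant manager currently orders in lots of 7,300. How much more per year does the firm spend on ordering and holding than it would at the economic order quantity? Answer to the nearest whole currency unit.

Extra cost ≈ £2,881 per year

Annual demand D = 106 × 300 = 31,800.
EOQ = √(2DS/H) = √(2 × 31,800 × 391 / 2.47) ≈ 3172.99.
Cost at Q* = (D/Q*)S + (Q*/2)H = √(2DSH) ≈ £7,837.28.
Cost at Q = 7,300: (31,800/7,300)×391 + (7,300/2)×2.47 = £1,703.26 + £9,015.50 = £10,718.76.
Excess = £10,718.76 − £7,837.28 = £2,881.48.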